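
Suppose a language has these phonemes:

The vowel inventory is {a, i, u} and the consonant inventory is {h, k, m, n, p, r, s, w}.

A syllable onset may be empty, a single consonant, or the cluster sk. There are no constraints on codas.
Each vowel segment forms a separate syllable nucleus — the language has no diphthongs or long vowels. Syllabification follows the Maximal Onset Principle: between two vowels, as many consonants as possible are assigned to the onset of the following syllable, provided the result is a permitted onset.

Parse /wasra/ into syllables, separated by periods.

was.ra

Vowels present: a, a; each is a nucleus, giving 2 syllables.
σ1/σ2 boundary: /sr/ splits as /s/ + /r/ (/r/ is the longest suffix that is a licit onset).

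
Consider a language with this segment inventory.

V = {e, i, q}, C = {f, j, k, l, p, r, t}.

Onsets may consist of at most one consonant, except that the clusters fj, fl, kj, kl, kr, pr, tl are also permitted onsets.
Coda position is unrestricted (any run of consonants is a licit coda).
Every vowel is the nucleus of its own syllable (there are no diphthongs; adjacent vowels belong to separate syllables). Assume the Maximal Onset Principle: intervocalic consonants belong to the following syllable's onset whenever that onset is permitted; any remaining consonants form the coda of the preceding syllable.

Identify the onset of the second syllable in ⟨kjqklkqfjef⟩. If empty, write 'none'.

Vowels present: q, q, e; each is a nucleus, giving 3 syllables.
Between /q/ (V1) and /q/ (V2): /klk/ — longest licit onset from the right is /k/, leaving /kl/ as coda.
Between /q/ (V2) and /e/ (V3): /fj/ — entire cluster is a permitted onset → onset /fj/, coda ∅.
Putting it together: kjqkl.kq.fjef.
Syllable 2 is /kq/: onset /k/, nucleus /q/, coda ∅.

k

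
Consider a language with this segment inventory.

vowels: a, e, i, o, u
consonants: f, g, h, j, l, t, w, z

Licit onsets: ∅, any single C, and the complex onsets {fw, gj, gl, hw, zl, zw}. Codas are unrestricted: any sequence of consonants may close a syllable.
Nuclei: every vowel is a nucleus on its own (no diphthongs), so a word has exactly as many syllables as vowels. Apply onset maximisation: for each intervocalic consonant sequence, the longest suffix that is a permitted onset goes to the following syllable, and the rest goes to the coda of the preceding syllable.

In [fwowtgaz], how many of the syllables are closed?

The vowels are o, a — 2 nuclei, so 2 syllables.
Between /o/ (V1) and /a/ (V2): /wtg/; trying suffixes from longest down, /g/ is the first permitted one, so coda /wt/ | onset /g/.
Putting it together: fwowt.gaz.
Classifying each syllable: /fwowt/ (closed), /gaz/ (closed).
Closed syllables: 2.

2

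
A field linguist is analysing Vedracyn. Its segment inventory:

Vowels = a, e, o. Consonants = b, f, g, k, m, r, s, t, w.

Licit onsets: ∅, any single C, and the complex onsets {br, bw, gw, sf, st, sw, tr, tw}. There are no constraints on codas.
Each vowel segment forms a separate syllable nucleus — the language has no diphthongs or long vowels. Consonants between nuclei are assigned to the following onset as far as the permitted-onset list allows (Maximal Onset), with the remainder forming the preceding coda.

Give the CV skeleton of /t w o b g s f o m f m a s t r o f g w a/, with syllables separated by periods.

CCVCC.CCVCC.CVC.CCVC.CCV

Vowels present: o, o, a, o, a; each is a nucleus, giving 5 syllables.
Between /o/ (V1) and /o/ (V2): /bgsf/ splits as /bg/ + /sf/ (/sf/ is the longest suffix that is a licit onset).
Between /o/ (V2) and /a/ (V3): /mfm/ splits as /mf/ + /m/ (/m/ is the longest suffix that is a licit onset).
Between /a/ (V3) and /o/ (V4): /str/ splits as /s/ + /tr/ (/tr/ is the longest suffix that is a licit onset).
Between /o/ (V4) and /a/ (V5): cluster /fgw/ — the longest permitted-onset suffix is /gw/; onset = /gw/, preceding coda = /f/.
Putting it together: twobg.sfomf.mas.trof.gwa.
Mapping each syllable to C/V: /twobg/ → CCVCC, /sfomf/ → CCVCC, /mas/ → CVC, /trof/ → CCVC, /gwa/ → CCV.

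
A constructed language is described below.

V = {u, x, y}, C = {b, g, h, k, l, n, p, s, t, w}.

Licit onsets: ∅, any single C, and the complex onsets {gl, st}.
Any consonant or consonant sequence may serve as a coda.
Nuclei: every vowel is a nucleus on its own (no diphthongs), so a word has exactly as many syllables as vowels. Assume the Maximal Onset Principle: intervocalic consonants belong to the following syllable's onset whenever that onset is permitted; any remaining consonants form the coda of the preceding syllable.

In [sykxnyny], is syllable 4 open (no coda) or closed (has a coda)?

The vowels are y, x, y, y — 4 nuclei, so 4 syllables.
Between /y/ (V1) and /x/ (V2): /k/ is a single consonant, so it becomes the next onset.
Between /x/ (V2) and /y/ (V3): /n/ is a single consonant, so it becomes the next onset.
Between /y/ (V3) and /y/ (V4): just /n/ — single C goes to the following onset.
Syllabification: sy.kx.ny.ny.
Syllable 4 is /ny/; it ends in its nucleus with no coda, so it is open.

open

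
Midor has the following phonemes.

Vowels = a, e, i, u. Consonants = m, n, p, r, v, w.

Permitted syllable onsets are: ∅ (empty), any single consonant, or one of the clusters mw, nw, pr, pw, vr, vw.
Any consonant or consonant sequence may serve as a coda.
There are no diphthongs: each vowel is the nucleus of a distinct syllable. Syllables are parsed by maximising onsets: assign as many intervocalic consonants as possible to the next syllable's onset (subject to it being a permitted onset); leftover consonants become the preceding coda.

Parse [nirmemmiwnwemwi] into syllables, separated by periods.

nir.mem.miw.nwe.mwi

The vowels are i, e, i, e, i — 5 nuclei, so 5 syllables.
V1 /i/ – V2 /e/: cluster /rm/ — the longest permitted-onset suffix is /m/; onset = /m/, preceding coda = /r/.
V2 /e/ – V3 /i/: /mm/ — longest licit onset from the right is /m/, leaving /m/ as coda.
V3 /i/ – V4 /e/: cluster /wnw/ — the longest permitted-onset suffix is /nw/; onset = /nw/, preceding coda = /w/.
V4 /e/ – V5 /i/: /mw/ — entire cluster is a permitted onset → onset /mw/, coda ∅.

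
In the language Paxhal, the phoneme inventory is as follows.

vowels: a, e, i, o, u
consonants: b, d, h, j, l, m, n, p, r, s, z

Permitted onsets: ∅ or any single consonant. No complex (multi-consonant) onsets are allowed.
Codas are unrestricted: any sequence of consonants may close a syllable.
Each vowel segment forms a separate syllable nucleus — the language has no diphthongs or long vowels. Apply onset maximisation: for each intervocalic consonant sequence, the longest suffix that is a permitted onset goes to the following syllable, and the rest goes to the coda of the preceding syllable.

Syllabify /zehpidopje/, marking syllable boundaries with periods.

zeh.pi.dop.je

Vowels present: e, i, o, e; each is a nucleus, giving 4 syllables.
σ1/σ2 boundary: /hp/; trying suffixes from longest down, /p/ is the first permitted one, so coda /h/ | onset /p/.
σ2/σ3 boundary: just /d/ — single C goes to the following onset.
σ3/σ4 boundary: /pj/ — longest licit onset from the right is /j/, leaving /p/ as coda.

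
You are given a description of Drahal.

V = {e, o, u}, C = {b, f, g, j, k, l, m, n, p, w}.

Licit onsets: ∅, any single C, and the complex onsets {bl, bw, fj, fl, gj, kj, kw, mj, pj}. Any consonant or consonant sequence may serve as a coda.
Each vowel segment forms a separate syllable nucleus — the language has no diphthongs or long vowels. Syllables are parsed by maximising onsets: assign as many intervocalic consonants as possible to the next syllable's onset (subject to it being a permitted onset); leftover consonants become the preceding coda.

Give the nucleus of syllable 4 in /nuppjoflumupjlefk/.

Nuclei (vowels): u, o, u, u, e → 5 syllables.
The fourth nucleus (vowel 4 from the left) is /u/.

u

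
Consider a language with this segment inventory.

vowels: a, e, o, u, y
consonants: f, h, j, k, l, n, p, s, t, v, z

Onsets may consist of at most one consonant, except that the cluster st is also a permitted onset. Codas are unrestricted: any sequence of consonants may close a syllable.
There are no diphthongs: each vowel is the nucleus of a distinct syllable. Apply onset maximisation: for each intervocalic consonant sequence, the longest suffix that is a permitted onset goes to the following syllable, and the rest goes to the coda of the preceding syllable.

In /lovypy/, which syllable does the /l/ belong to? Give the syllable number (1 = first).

1

Nuclei (vowels): o, y, y → 3 syllables.
Between /o/ (V1) and /y/ (V2): /v/ → onset of the next syllable (single consonants are always licit onsets).
Between /y/ (V2) and /y/ (V3): just /p/ — single C goes to the following onset.
Putting it together: lo.vy.py.
The /l/ is in the onset of syllable 1 (/lo/).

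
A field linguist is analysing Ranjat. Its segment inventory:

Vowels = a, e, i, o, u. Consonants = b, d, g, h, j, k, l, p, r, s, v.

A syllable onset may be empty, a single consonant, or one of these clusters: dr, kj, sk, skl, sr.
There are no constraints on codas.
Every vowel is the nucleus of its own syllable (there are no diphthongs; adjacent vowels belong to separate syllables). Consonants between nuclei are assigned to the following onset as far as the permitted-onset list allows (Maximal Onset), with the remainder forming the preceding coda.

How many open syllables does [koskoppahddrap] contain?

Nuclei (vowels): o, o, a, a → 4 syllables.
σ1/σ2 boundary: cluster /sk/ — /sk/ is itself a permitted onset, so the whole cluster goes right; preceding coda = ∅.
σ2/σ3 boundary: /pp/; trying suffixes from longest down, /p/ is the first permitted one, so coda /p/ | onset /p/.
σ3/σ4 boundary: cluster /hddr/ — the longest permitted-onset suffix is /dr/; onset = /dr/, preceding coda = /hd/.
Syllabification: ko.skop.pahd.drap.
Classifying each syllable: /ko/ (open), /skop/ (closed), /pahd/ (closed), /drap/ (closed).
Open syllables: 1.

1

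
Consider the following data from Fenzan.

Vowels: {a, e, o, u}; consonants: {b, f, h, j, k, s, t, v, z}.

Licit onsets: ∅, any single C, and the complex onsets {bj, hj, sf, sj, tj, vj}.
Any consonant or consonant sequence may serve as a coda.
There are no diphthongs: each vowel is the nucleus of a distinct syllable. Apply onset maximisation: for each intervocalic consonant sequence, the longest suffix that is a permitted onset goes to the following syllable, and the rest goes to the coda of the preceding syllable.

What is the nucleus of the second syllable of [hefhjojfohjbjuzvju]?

o

Vowels present: e, o, o, u, u; each is a nucleus, giving 5 syllables.
The second nucleus (vowel 2 from the left) is /o/.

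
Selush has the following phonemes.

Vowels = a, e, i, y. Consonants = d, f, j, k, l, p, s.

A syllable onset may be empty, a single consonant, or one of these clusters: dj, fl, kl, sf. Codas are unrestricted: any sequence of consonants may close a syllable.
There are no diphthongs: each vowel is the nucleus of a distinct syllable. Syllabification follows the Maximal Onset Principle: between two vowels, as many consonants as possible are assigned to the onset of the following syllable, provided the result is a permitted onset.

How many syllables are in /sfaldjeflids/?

3

Nuclei (vowels): a, e, i → 3 syllables.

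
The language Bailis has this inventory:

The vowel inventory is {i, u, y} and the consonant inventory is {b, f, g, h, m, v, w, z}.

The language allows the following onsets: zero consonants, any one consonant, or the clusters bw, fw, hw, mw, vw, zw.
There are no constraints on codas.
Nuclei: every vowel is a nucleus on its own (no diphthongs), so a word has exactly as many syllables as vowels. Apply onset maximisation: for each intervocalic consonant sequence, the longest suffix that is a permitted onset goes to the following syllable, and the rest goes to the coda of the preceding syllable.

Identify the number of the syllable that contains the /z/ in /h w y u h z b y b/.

Nuclei (vowels): y, u, y → 3 syllables.
/y…u/ gap (V1→V2): nothing intervenes; syllable break is V.V.
/u…y/ gap (V2→V3): /hzb/ — longest licit onset from the right is /b/, leaving /hz/ as coda.
Putting it together: hwy.uhz.byb.
The /z/ is in the coda of syllable 2 (/uhz/).

2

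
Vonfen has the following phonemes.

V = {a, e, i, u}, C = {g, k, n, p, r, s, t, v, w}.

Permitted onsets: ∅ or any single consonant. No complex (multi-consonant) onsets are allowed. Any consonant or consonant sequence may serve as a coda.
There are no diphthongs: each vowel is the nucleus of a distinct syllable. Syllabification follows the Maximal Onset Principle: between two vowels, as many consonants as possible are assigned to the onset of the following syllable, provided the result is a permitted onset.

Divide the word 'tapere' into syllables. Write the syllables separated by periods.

ta.pe.re

Nuclei (vowels): a, e, e → 3 syllables.
Between /a/ (V1) and /e/ (V2): /p/ is a single consonant, so it becomes the next onset.
Between /e/ (V2) and /e/ (V3): /r/ → onset of the next syllable (single consonants are always licit onsets).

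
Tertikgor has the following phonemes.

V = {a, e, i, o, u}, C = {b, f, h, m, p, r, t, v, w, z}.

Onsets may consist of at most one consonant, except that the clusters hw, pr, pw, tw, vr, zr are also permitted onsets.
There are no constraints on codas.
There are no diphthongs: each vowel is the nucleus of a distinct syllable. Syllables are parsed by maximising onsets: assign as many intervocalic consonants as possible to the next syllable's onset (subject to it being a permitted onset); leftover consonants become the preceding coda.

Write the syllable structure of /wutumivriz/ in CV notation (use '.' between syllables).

CV.CV.CV.CCVC

The vowels are u, u, i, i — 4 nuclei, so 4 syllables.
/u…u/ gap (V1→V2): /t/ is a single consonant, so it becomes the next onset.
/u…i/ gap (V2→V3): just /m/ — single C goes to the following onset.
/i…i/ gap (V3→V4): /vr/ is a licit onset in full, so it all attaches to the next syllable.
So the parse is wu.tu.mi.vriz.
Mapping each syllable to C/V: /wu/ → CV, /tu/ → CV, /mi/ → CV, /vriz/ → CCVC.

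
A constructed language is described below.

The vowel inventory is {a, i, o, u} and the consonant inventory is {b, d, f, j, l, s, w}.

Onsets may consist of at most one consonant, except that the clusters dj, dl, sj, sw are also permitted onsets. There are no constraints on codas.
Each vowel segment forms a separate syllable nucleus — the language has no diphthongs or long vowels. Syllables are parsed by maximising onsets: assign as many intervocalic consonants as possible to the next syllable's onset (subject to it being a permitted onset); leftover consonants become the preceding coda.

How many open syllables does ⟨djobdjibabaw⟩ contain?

2

The vowels are o, i, a, a — 4 nuclei, so 4 syllables.
σ1/σ2 boundary: /bdj/; trying suffixes from longest down, /dj/ is the first permitted one, so coda /b/ | onset /dj/.
σ2/σ3 boundary: just /b/ — single C goes to the following onset.
σ3/σ4 boundary: just /b/ — single C goes to the following onset.
Result: djob.dji.ba.baw.
Classifying each syllable: /djob/ (closed), /dji/ (open), /ba/ (open), /baw/ (closed).
Open syllables: 2.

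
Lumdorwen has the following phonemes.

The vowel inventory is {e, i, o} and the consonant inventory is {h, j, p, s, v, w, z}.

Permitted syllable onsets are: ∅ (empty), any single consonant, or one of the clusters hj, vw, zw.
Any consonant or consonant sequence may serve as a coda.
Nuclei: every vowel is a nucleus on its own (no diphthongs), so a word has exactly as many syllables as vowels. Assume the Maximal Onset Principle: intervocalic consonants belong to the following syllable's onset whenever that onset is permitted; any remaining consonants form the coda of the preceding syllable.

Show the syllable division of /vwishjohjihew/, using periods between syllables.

vwis.hjo.hji.hew

Nuclei (vowels): i, o, i, e → 4 syllables.
V1 /i/ – V2 /o/: cluster /shj/ — the longest permitted-onset suffix is /hj/; onset = /hj/, preceding coda = /s/.
V2 /o/ – V3 /i/: /hj/ — entire cluster is a permitted onset → onset /hj/, coda ∅.
V3 /i/ – V4 /e/: /h/ → onset of the next syllable (single consonants are always licit onsets).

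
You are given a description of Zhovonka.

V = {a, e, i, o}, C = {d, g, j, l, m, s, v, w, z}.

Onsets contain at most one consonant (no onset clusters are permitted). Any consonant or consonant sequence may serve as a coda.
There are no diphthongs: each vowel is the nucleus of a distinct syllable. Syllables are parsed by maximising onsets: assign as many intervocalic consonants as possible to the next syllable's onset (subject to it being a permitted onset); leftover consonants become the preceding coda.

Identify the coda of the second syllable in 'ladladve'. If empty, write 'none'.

d

Vowels present: a, a, e; each is a nucleus, giving 3 syllables.
Between /a/ (V1) and /a/ (V2): /dl/ — longest licit onset from the right is /l/, leaving /d/ as coda.
Between /a/ (V2) and /e/ (V3): /dv/ splits as /d/ + /v/ (/v/ is the longest suffix that is a licit onset).
So the parse is lad.lad.ve.
Syllable 2 is /lad/: onset /l/, nucleus /a/, coda /d/.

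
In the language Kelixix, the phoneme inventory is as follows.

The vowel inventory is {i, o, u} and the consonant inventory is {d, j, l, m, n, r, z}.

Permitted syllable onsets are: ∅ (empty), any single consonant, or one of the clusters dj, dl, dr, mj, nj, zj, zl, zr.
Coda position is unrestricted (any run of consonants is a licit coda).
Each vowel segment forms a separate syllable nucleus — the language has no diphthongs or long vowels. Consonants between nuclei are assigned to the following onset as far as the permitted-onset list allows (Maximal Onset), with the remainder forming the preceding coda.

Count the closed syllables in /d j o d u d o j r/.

1

Nuclei (vowels): o, u, o → 3 syllables.
σ1/σ2 boundary: /d/ → onset of the next syllable (single consonants are always licit onsets).
σ2/σ3 boundary: /d/ is a single consonant, so it becomes the next onset.
Syllabification: djo.du.dojr.
Classifying each syllable: /djo/ (open), /du/ (open), /dojr/ (closed).
Closed syllables: 1.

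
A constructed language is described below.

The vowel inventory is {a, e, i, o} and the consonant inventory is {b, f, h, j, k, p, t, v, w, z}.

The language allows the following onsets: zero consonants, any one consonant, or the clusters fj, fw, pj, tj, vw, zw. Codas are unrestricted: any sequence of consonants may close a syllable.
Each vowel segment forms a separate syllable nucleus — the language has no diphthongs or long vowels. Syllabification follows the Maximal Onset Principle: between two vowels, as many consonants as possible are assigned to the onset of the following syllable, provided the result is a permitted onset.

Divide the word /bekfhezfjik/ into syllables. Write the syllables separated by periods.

Nuclei (vowels): e, e, i → 3 syllables.
V1 /e/ – V2 /e/: /kfh/ splits as /kf/ + /h/ (/h/ is the longest suffix that is a licit onset).
V2 /e/ – V3 /i/: /zfj/ splits as /z/ + /fj/ (/fj/ is the longest suffix that is a licit onset).

bekf.hez.fjik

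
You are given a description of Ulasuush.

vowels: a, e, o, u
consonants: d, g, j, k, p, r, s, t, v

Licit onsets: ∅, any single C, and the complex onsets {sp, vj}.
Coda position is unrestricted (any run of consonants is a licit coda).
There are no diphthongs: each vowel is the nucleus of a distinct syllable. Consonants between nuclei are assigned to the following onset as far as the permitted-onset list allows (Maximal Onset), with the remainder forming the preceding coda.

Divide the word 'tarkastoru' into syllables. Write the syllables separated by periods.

Vowels present: a, a, o, u; each is a nucleus, giving 4 syllables.
σ1/σ2 boundary: cluster /rk/ — the longest permitted-onset suffix is /k/; onset = /k/, preceding coda = /r/.
σ2/σ3 boundary: /st/ — longest licit onset from the right is /t/, leaving /s/ as coda.
σ3/σ4 boundary: /r/ is a single consonant, so it becomes the next onset.

tar.kas.to.ru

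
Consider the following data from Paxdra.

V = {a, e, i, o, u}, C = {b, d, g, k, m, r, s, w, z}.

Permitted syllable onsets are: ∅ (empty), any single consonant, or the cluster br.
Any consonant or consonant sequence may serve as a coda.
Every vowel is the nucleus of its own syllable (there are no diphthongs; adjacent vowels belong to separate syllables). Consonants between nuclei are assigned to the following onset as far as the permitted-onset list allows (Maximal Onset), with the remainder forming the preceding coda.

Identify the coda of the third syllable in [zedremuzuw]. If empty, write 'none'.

none

Vowels present: e, e, u, u; each is a nucleus, giving 4 syllables.
/e…e/ gap (V1→V2): /dr/ splits as /d/ + /r/ (/r/ is the longest suffix that is a licit onset).
/e…u/ gap (V2→V3): /m/ → onset of the next syllable (single consonants are always licit onsets).
/u…u/ gap (V3→V4): /z/ → onset of the next syllable (single consonants are always licit onsets).
Syllabification: zed.re.mu.zuw.
Syllable 3 is /mu/: onset /m/, nucleus /u/, coda ∅.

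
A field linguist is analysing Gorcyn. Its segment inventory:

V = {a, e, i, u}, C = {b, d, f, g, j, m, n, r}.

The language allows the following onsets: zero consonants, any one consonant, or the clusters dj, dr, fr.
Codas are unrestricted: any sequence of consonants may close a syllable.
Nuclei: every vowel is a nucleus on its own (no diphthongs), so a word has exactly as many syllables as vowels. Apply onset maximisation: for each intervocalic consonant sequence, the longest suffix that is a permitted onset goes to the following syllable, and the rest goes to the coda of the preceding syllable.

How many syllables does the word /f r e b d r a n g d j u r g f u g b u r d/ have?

5

The vowels are e, a, u, u, u — 5 nuclei, so 5 syllables.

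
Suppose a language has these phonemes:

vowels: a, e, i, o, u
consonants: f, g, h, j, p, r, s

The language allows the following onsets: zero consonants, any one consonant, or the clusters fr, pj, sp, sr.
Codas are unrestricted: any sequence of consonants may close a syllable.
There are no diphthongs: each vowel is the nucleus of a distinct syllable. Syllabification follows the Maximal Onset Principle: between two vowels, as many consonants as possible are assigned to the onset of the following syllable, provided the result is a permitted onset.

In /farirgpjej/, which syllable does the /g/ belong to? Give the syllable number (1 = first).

Vowels present: a, i, e; each is a nucleus, giving 3 syllables.
Between /a/ (V1) and /i/ (V2): just /r/ — single C goes to the following onset.
Between /i/ (V2) and /e/ (V3): /rgpj/; trying suffixes from longest down, /pj/ is the first permitted one, so coda /rg/ | onset /pj/.
Syllabification: fa.rirg.pjej.
The /g/ is in the coda of syllable 2 (/rirg/).

2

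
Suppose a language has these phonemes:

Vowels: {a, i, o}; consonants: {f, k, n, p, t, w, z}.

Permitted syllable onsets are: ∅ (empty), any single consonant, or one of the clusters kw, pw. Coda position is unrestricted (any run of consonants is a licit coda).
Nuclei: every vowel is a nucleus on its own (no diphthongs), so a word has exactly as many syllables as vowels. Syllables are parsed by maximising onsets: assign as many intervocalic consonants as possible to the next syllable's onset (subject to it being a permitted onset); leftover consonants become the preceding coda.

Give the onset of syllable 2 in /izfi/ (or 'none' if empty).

Vowels present: i, i; each is a nucleus, giving 2 syllables.
σ1/σ2 boundary: /zf/ — longest licit onset from the right is /f/, leaving /z/ as coda.
Syllabification: iz.fi.
Syllable 2 is /fi/: onset /f/, nucleus /i/, coda ∅.

f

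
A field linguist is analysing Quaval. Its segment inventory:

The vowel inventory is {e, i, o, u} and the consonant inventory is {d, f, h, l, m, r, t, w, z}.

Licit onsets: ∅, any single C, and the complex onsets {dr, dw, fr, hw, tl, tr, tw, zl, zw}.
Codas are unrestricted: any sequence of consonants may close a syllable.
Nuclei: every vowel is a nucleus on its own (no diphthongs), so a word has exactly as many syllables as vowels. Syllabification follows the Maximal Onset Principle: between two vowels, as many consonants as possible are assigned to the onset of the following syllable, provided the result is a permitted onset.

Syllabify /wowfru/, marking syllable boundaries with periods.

wow.fru

The vowels are o, u — 2 nuclei, so 2 syllables.
/o…u/ gap (V1→V2): /wfr/ — longest licit onset from the right is /fr/, leaving /w/ as coda.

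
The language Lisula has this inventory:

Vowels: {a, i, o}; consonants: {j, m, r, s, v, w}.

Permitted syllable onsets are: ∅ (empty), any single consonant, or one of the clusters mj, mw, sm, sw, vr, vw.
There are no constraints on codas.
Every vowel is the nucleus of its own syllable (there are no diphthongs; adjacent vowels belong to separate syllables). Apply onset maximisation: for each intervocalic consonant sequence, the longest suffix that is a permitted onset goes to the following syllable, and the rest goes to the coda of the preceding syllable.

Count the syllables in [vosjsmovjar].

3

Vowels present: o, o, a; each is a nucleus, giving 3 syllables.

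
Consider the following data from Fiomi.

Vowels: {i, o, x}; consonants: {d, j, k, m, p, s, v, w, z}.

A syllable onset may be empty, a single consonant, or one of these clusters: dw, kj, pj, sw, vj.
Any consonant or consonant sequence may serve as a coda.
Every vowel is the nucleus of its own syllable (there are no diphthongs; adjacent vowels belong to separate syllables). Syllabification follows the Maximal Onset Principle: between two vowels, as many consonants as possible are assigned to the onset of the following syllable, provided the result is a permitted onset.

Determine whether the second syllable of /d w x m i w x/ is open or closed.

Nuclei (vowels): x, i, x → 3 syllables.
σ1/σ2 boundary: /m/ → onset of the next syllable (single consonants are always licit onsets).
σ2/σ3 boundary: /w/ is a single consonant, so it becomes the next onset.
Result: dwx.mi.wx.
Syllable 2 is /mi/; it ends in its nucleus with no coda, so it is open.

open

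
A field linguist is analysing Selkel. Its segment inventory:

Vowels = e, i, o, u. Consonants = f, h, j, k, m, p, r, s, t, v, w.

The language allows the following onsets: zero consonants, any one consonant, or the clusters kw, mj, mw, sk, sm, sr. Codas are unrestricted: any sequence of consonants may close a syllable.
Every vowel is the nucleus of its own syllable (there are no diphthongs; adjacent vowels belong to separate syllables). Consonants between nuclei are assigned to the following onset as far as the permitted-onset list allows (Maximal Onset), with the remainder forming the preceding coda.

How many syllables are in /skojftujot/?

3

Vowels present: o, u, o; each is a nucleus, giving 3 syllables.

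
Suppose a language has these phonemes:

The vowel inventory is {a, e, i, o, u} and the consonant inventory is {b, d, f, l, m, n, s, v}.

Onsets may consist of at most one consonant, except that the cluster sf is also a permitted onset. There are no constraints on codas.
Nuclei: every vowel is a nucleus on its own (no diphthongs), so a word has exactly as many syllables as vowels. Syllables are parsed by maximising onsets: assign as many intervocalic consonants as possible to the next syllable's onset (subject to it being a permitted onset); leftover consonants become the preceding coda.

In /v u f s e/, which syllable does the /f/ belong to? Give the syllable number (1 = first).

Vowels present: u, e; each is a nucleus, giving 2 syllables.
/u…e/ gap (V1→V2): /fs/ splits as /f/ + /s/ (/s/ is the longest suffix that is a licit onset).
Putting it together: vuf.se.
The /f/ is in the coda of syllable 1 (/vuf/).

1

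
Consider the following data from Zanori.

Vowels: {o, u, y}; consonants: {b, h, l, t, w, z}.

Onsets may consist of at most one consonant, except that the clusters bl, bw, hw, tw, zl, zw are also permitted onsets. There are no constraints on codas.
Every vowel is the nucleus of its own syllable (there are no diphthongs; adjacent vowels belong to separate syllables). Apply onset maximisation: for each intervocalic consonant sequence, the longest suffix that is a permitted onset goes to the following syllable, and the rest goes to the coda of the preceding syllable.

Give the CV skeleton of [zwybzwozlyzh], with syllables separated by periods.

The vowels are y, o, y — 3 nuclei, so 3 syllables.
Between /y/ (V1) and /o/ (V2): /bzw/; trying suffixes from longest down, /zw/ is the first permitted one, so coda /b/ | onset /zw/.
Between /o/ (V2) and /y/ (V3): cluster /zl/ — /zl/ is itself a permitted onset, so the whole cluster goes right; preceding coda = ∅.
So the parse is zwyb.zwo.zlyzh.
Mapping each syllable to C/V: /zwyb/ → CCVC, /zwo/ → CCV, /zlyzh/ → CCVCC.

CCVC.CCV.CCVCC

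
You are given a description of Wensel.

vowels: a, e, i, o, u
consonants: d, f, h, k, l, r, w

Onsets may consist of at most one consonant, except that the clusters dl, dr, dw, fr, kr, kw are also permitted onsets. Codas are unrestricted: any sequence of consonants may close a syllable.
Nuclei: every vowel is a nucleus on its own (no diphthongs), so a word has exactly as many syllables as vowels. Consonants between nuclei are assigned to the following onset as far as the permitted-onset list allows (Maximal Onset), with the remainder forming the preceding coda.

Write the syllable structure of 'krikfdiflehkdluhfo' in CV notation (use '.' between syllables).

CCVCC.CVC.CVCC.CCVC.CV

The vowels are i, i, e, u, o — 5 nuclei, so 5 syllables.
/i…i/ gap (V1→V2): /kfd/; trying suffixes from longest down, /d/ is the first permitted one, so coda /kf/ | onset /d/.
/i…e/ gap (V2→V3): /fl/ splits as /f/ + /l/ (/l/ is the longest suffix that is a licit onset).
/e…u/ gap (V3→V4): /hkdl/; trying suffixes from longest down, /dl/ is the first permitted one, so coda /hk/ | onset /dl/.
/u…o/ gap (V4→V5): /hf/; trying suffixes from longest down, /f/ is the first permitted one, so coda /h/ | onset /f/.
Result: krikf.dif.lehk.dluh.fo.
Mapping each syllable to C/V: /krikf/ → CCVCC, /dif/ → CVC, /lehk/ → CVCC, /dluh/ → CCVC, /fo/ → CV.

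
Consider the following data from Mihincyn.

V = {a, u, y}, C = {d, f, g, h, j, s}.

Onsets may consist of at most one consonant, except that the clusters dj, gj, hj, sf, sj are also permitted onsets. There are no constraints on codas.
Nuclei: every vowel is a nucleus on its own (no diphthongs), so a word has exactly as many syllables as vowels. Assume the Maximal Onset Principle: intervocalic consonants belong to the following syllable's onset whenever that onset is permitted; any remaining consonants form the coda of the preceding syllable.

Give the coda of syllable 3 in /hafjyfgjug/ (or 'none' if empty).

The vowels are a, y, u — 3 nuclei, so 3 syllables.
V1 /a/ – V2 /y/: /fj/; trying suffixes from longest down, /j/ is the first permitted one, so coda /f/ | onset /j/.
V2 /y/ – V3 /u/: cluster /fgj/ — the longest permitted-onset suffix is /gj/; onset = /gj/, preceding coda = /f/.
Result: haf.jyf.gjug.
Syllable 3 is /gjug/: onset /gj/, nucleus /u/, coda /g/.

g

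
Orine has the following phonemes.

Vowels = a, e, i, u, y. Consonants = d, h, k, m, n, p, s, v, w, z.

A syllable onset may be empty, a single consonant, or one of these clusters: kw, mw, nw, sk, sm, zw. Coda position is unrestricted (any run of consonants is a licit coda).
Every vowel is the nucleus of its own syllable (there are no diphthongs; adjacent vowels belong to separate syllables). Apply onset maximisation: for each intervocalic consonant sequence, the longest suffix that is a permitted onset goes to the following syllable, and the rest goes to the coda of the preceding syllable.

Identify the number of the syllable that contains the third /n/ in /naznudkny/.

Vowels present: a, u, y; each is a nucleus, giving 3 syllables.
V1 /a/ – V2 /u/: /zn/ — longest licit onset from the right is /n/, leaving /z/ as coda.
V2 /u/ – V3 /y/: /dkn/ — longest licit onset from the right is /n/, leaving /dk/ as coda.
Putting it together: naz.nudk.ny.
The third /n/ is in the onset of syllable 3 (/ny/).

3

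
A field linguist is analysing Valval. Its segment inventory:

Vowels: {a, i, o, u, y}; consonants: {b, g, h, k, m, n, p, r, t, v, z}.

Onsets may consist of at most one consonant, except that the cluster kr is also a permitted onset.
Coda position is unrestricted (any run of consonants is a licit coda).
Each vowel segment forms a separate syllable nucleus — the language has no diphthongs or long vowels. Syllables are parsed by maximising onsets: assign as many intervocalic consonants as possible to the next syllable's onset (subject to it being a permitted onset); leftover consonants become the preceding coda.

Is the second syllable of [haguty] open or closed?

The vowels are a, u, y — 3 nuclei, so 3 syllables.
σ1/σ2 boundary: /g/ → onset of the next syllable (single consonants are always licit onsets).
σ2/σ3 boundary: /t/ → onset of the next syllable (single consonants are always licit onsets).
Result: ha.gu.ty.
Syllable 2 is /gu/; it ends in its nucleus with no coda, so it is open.

open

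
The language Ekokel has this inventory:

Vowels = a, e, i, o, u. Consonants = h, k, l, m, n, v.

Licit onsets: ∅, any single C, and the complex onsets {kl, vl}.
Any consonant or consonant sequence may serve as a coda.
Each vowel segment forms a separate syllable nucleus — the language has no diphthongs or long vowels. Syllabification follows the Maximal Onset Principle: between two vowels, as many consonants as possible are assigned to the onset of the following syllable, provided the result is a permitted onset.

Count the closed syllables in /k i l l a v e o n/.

Vowels present: i, a, e, o; each is a nucleus, giving 4 syllables.
V1 /i/ – V2 /a/: cluster /ll/ — the longest permitted-onset suffix is /l/; onset = /l/, preceding coda = /l/.
V2 /a/ – V3 /e/: /v/ is a single consonant, so it becomes the next onset.
V3 /e/ – V4 /o/: no consonants, so the boundary falls immediately after /e/.
Syllabification: kil.la.ve.on.
Classifying each syllable: /kil/ (closed), /la/ (open), /ve/ (open), /on/ (closed).
Closed syllables: 2.

2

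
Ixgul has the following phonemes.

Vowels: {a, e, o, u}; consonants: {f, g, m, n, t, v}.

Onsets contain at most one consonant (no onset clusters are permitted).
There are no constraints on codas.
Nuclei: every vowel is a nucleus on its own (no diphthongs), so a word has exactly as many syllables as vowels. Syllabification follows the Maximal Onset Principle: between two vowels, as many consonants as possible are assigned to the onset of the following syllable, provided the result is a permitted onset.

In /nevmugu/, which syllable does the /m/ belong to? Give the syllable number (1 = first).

Vowels present: e, u, u; each is a nucleus, giving 3 syllables.
V1 /e/ – V2 /u/: cluster /vm/ — the longest permitted-onset suffix is /m/; onset = /m/, preceding coda = /v/.
V2 /u/ – V3 /u/: just /g/ — single C goes to the following onset.
Putting it together: nev.mu.gu.
The /m/ is in the onset of syllable 2 (/mu/).

2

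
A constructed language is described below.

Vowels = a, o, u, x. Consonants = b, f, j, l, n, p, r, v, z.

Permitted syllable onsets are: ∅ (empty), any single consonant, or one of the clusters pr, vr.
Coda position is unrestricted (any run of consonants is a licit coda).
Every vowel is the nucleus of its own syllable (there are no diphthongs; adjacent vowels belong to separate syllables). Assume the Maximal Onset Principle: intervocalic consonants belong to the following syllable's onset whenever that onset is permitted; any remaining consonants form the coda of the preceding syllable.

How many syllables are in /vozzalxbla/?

4

The vowels are o, a, x, a — 4 nuclei, so 4 syllables.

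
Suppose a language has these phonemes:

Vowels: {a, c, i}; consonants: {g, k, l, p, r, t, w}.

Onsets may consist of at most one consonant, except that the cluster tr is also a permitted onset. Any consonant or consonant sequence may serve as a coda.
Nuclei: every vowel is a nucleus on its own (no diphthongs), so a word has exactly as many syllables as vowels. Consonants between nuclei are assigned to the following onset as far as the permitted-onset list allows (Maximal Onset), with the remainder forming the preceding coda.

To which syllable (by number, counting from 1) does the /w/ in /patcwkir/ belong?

The vowels are a, c, i — 3 nuclei, so 3 syllables.
σ1/σ2 boundary: just /t/ — single C goes to the following onset.
σ2/σ3 boundary: /wk/; trying suffixes from longest down, /k/ is the first permitted one, so coda /w/ | onset /k/.
So the parse is pa.tcw.kir.
The /w/ is in the coda of syllable 2 (/tcw/).

2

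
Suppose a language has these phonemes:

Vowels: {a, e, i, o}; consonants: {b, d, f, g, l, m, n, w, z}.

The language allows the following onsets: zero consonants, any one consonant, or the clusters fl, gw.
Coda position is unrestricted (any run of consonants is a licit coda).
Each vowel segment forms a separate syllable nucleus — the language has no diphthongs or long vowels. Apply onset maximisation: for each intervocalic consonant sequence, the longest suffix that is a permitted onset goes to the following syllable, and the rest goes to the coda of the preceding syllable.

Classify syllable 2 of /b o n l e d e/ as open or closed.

Vowels present: o, e, e; each is a nucleus, giving 3 syllables.
Between /o/ (V1) and /e/ (V2): /nl/ — longest licit onset from the right is /l/, leaving /n/ as coda.
Between /e/ (V2) and /e/ (V3): just /d/ — single C goes to the following onset.
So the parse is bon.le.de.
Syllable 2 is /le/; it ends in its nucleus with no coda, so it is open.

open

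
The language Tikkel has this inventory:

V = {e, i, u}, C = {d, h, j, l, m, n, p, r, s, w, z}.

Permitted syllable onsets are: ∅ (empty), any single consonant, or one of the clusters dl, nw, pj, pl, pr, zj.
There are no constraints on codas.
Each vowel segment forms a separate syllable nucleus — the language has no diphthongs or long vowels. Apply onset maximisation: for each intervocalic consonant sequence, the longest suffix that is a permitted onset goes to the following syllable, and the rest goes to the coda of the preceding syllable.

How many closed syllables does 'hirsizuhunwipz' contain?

Vowels present: i, i, u, u, i; each is a nucleus, giving 5 syllables.
/i…i/ gap (V1→V2): /rs/ — longest licit onset from the right is /s/, leaving /r/ as coda.
/i…u/ gap (V2→V3): just /z/ — single C goes to the following onset.
/u…u/ gap (V3→V4): /h/ → onset of the next syllable (single consonants are always licit onsets).
/u…i/ gap (V4→V5): /nw/ is a licit onset in full, so it all attaches to the next syllable.
Result: hir.si.zu.hu.nwipz.
Classifying each syllable: /hir/ (closed), /si/ (open), /zu/ (open), /hu/ (open), /nwipz/ (closed).
Closed syllables: 2.

2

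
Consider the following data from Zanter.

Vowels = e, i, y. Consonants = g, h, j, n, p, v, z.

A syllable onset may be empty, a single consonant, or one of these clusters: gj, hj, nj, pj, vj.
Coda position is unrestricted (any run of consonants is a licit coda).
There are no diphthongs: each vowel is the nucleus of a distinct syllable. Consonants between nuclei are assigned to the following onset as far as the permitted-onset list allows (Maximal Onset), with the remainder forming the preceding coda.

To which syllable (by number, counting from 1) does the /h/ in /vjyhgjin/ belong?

Vowels present: y, i; each is a nucleus, giving 2 syllables.
/y…i/ gap (V1→V2): /hgj/ — longest licit onset from the right is /gj/, leaving /h/ as coda.
Result: vjyh.gjin.
The /h/ is in the coda of syllable 1 (/vjyh/).

1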